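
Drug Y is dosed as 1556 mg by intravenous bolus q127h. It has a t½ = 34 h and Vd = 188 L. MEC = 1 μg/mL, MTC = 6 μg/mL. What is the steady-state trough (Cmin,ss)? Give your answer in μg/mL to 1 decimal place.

τ/t½ = 127/34 ≈ 3.7353, so fraction remaining f = (1/2)^(127/34) ≈ 0.0751.
Each bolus raises the concentration by D/Vd = 1556/188 ≈ 8.277 μg/mL.
Steady-state trough Cmin,ss = C₀·f/(1−f) ≈ 8.277 × 0.0751/0.9249 ≈ 0.672 μg/mL.
Trough 0.7 μg/mL vs MEC 1 μg/mL: subtherapeutic.

0.7 μg/mL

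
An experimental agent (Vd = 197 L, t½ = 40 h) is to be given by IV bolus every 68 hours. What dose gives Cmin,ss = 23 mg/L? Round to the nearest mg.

10190 mg

τ/t½ = 68/40 ≈ 1.7, so f = (1/2)^(68/40) ≈ 0.307786.
Cmin,ss = (D/Vd)·f/(1−f), so D = Cmin,ss·Vd·(1−f)/f.
D = 23 × 197 × (1−f)/f ≈ 23 × 197 × 2.24901 ≈ 10190.26 mg.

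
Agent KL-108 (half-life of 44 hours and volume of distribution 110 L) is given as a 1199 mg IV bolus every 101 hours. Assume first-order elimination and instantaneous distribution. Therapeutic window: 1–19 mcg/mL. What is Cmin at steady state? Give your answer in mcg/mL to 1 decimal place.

k = ln2/t½ = ln2/44 ≈ 0.015753 h⁻¹; fraction remaining f = e^(−kτ) = e^(−0.015753×101) ≈ 0.2037.
Single-dose peak C₀ = D/Vd = 1199/110 ≈ 10.900 mcg/mL.
Steady-state trough Cmin,ss = C₀·f/(1−f) ≈ 10.900 × 0.2037/0.7963 ≈ 2.788 mcg/mL.
Trough 2.8 mcg/mL vs MEC 1 mcg/mL: adequate.

2.8 mcg/mL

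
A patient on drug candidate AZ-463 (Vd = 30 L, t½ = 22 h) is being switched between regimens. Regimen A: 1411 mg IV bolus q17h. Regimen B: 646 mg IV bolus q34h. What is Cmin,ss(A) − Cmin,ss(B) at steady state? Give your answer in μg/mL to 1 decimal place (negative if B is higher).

Regimen A: f = (1/2)^(17/22) ≈ 0.5853; Cmin,ss = (1411/30)·f/(1−f) ≈ 66.382 μg/mL.
Regimen B: f = (1/2)^(34/22) ≈ 0.3426; Cmin,ss = (646/30)·f/(1−f) ≈ 11.222 μg/mL.
Difference ≈ 66.382 − 11.222 ≈ 55.160 μg/mL.

55.2 μg/mL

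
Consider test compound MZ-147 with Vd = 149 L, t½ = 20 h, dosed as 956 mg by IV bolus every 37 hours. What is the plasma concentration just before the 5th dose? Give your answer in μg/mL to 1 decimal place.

f = (1/2)^(τ/t½) = (1/2)^(37/20) ≈ 0.2774.
C₀ = D/Vd = 956/149 ≈ 6.416 μg/mL.
Before the 5th dose, 4 doses have been given. Superposition: Cmin = C₀·(f + f² + … + f^4).
≈ 6.416 × (0.2774 + 0.0770 + 0.0213 + 0.0059) ≈ 6.416 × 0.3816 ≈ 2.448 μg/mL.

2.4 μg/mL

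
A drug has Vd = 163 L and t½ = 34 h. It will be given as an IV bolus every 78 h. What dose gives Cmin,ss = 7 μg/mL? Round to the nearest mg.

4455 mg

τ/t½ = 78/34 ≈ 2.2941, so f = (1/2)^(78/34) ≈ 0.203893.
Cmin,ss = (D/Vd)·f/(1−f), so D = Cmin,ss·Vd·(1−f)/f.
D = 7 × 163 × (1−f)/f ≈ 7 × 163 × 3.90453 ≈ 4455.07 mg.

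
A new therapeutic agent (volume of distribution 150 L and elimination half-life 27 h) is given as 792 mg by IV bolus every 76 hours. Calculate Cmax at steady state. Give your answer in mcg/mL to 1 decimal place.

k = ln2/t½ = ln2/27 ≈ 0.025672 h⁻¹; fraction remaining f = e^(−kτ) = e^(−0.025672×76) ≈ 0.1421.
At steady state, accumulation factor R = 1/(1 − e^(−kτ)) ≈ 1.1656.
Each bolus raises the concentration by D/Vd = 792/150 ≈ 5.280 mcg/mL.
Cmax,ss = C₀/(1 − f) ≈ 5.280/0.8579 ≈ 6.155 mcg/mL.

6.2 mcg/mL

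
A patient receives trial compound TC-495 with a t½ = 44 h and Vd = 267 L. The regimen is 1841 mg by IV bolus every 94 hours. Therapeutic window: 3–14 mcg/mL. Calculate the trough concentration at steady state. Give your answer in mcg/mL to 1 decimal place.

k = ln2/t½ = ln2/44 ≈ 0.015753 h⁻¹; fraction remaining f = e^(−kτ) = e^(−0.015753×94) ≈ 0.2275.
Single-dose peak C₀ = D/Vd = 1841/267 ≈ 6.895 mcg/mL.
Steady-state trough Cmin,ss = C₀·f/(1−f) ≈ 6.895 × 0.2275/0.7725 ≈ 2.031 mcg/mL.
Trough 2.0 mcg/mL vs MEC 3 mcg/mL: subtherapeutic.

2.0 mcg/mL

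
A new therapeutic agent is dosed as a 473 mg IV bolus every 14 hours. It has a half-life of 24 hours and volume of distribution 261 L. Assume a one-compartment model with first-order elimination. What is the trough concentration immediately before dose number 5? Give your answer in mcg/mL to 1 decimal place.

f = (1/2)^(τ/t½) = (1/2)^(14/24) ≈ 0.6674.
C₀ = D/Vd = 473/261 ≈ 1.812 mcg/mL.
Before the 5th dose, 4 doses have been given. Superposition: Cmin = C₀·(f + f² + … + f^4).
≈ 1.812 × (0.6674 + 0.4454 + 0.2973 + 0.1984) ≈ 1.812 × 1.6085 ≈ 2.915 mcg/mL.

2.9 mcg/mL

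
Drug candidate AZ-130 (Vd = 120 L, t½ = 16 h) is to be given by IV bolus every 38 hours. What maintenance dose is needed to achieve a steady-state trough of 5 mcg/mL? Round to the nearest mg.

2512 mg

τ/t½ = 38/16 ≈ 2.375, so f = (1/2)^(38/16) ≈ 0.192776.
Cmin,ss = (D/Vd)·f/(1−f), so D = Cmin,ss·Vd·(1−f)/f.
D = 5 × 120 × (1−f)/f ≈ 5 × 120 × 4.18737 ≈ 2512.42 mg.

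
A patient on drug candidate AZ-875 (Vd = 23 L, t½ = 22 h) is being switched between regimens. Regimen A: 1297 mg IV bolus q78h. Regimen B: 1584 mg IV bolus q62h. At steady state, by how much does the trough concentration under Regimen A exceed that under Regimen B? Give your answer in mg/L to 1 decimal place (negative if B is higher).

-6.1 mg/L

Regimen A: f = (1/2)^(78/22) ≈ 0.0856; Cmin,ss = (1297/23)·f/(1−f) ≈ 5.279 mg/L.
Regimen B: f = (1/2)^(62/22) ≈ 0.1418; Cmin,ss = (1584/23)·f/(1−f) ≈ 11.379 mg/L.
Difference ≈ 5.279 − 11.379 ≈ -6.100 mg/L.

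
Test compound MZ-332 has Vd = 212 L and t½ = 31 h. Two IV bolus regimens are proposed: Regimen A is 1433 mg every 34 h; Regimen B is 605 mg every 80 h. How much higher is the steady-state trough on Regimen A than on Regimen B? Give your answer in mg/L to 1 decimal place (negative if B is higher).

Regimen A: f = (1/2)^(34/31) ≈ 0.4676; Cmin,ss = (1433/212)·f/(1−f) ≈ 5.937 mg/L.
Regimen B: f = (1/2)^(80/31) ≈ 0.1672; Cmin,ss = (605/212)·f/(1−f) ≈ 0.573 mg/L.
Difference ≈ 5.937 − 0.573 ≈ 5.364 mg/L.

5.4 mg/L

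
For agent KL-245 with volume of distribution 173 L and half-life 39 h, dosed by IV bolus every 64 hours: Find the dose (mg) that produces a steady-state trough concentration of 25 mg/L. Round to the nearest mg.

τ/t½ = 64/39 ≈ 1.641, so f = (1/2)^(64/39) ≈ 0.320628.
Cmin,ss = (D/Vd)·f/(1−f), so D = Cmin,ss·Vd·(1−f)/f.
D = 25 × 173 × (1−f)/f ≈ 25 × 173 × 2.11888 ≈ 9164.16 mg.

9164 mg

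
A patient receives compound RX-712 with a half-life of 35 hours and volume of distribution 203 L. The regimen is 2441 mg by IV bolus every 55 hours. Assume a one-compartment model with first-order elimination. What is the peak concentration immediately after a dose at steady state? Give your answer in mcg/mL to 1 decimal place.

18.1 mcg/mL

Over one 55-h interval, 55/35 ≈ 1.5714 half-lives elapse, leaving f ≈ 0.3365 of each dose.
At steady state, accumulation factor R = 1/(1 − e^(−kτ)) ≈ 1.5072.
Single-dose peak C₀ = D/Vd = 2441/203 ≈ 12.025 mcg/mL.
Steady-state peak Cmax,ss = C₀·R ≈ 12.025 × 1.5072 ≈ 18.124 mcg/mL.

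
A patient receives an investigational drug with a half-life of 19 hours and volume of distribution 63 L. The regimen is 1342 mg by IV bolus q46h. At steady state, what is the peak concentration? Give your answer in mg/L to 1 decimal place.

k = ln2/t½ = ln2/19 ≈ 0.036481 h⁻¹; fraction remaining f = e^(−kτ) = e^(−0.036481×46) ≈ 0.1867.
Accumulation ratio R = 1/(1 − f) ≈ 1/0.8133 ≈ 1.2296.
Single-dose peak C₀ = D/Vd = 1342/63 ≈ 21.302 mg/L.
Cmax,ss = C₀/(1 − f) ≈ 21.302/0.8133 ≈ 26.192 mg/L.

26.2 mg/L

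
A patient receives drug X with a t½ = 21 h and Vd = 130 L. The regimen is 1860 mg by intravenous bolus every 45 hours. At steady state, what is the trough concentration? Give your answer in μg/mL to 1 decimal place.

4.2 μg/mL

Over one 45-h interval, 45/21 ≈ 2.1429 half-lives elapse, leaving f ≈ 0.2264 of each dose.
Each bolus raises the concentration by D/Vd = 1860/130 ≈ 14.308 μg/mL.
Steady-state trough Cmin,ss = C₀·f/(1−f) ≈ 14.308 × 0.2264/0.7736 ≈ 4.187 μg/mL.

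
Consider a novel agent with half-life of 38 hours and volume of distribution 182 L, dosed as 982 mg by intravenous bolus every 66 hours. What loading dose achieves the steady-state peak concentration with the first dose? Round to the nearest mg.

f = (1/2)^(66/38) ≈ 0.300026; accumulation ratio R = 1/(1−f) ≈ 1.42862.
Loading dose to hit Cmax,ss on first dose: D_load = D_maint·R ≈ 982 × 1.42862 ≈ 1402.90 mg.

1403 mg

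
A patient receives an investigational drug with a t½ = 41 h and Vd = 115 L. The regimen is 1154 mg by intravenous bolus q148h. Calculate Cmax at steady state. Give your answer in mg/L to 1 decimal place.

10.9 mg/L

Over one 148-h interval, 148/41 ≈ 3.6098 half-lives elapse, leaving f ≈ 0.0819 of each dose.
At steady state, accumulation factor R = 1/(1 − e^(−kτ)) ≈ 1.0892.
Each bolus raises the concentration by D/Vd = 1154/115 ≈ 10.035 mg/L.
Steady-state peak Cmax,ss = C₀·R ≈ 10.035 × 1.0892 ≈ 10.930 mg/L.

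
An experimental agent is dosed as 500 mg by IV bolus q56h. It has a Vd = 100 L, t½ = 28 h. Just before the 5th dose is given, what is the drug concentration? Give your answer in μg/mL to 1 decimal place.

f = (1/2)^(τ/t½) = (1/2)^(56/28) ≈ 0.2500.
C₀ = D/Vd = 500/100 ≈ 5.000 μg/mL.
Before the 5th dose, 4 doses have been given. Superposition: Cmin = C₀·(f + f² + … + f^4).
≈ 5.000 × (0.2500 + 0.0625 + 0.0156 + 0.0039) ≈ 5.000 × 0.3320 ≈ 1.660 μg/mL.

1.7 μg/mL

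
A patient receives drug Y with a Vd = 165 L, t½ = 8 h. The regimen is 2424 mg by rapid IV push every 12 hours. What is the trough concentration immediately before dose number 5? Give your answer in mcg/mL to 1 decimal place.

7.9 mcg/mL

f = (1/2)^(τ/t½) = (1/2)^(12/8) ≈ 0.3536.
C₀ = D/Vd = 2424/165 ≈ 14.691 mcg/mL.
Before the 5th dose, 4 doses have been given. Superposition: Cmin = C₀·(f + f² + … + f^4).
≈ 14.691 × (0.3536 + 0.1250 + 0.0442 + 0.0156) ≈ 14.691 × 0.5384 ≈ 7.910 mcg/mL.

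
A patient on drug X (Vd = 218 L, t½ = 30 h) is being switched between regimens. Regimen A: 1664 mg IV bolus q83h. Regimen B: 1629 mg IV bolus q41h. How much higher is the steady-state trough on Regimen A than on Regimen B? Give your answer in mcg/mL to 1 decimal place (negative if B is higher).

-3.4 mcg/mL

Regimen A: f = (1/2)^(83/30) ≈ 0.1469; Cmin,ss = (1664/218)·f/(1−f) ≈ 1.314 mcg/mL.
Regimen B: f = (1/2)^(41/30) ≈ 0.3878; Cmin,ss = (1629/218)·f/(1−f) ≈ 4.733 mcg/mL.
Difference ≈ 1.314 − 4.733 ≈ -3.419 mcg/mL.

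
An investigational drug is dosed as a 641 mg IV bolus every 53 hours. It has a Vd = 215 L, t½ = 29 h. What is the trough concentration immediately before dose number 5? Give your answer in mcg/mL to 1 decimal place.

f = (1/2)^(τ/t½) = (1/2)^(53/29) ≈ 0.2817.
C₀ = D/Vd = 641/215 ≈ 2.981 mcg/mL.
Before the 5th dose, 4 doses have been given. Superposition: Cmin = C₀·(f + f² + … + f^4).
≈ 2.981 × (0.2817 + 0.0794 + 0.0224 + 0.0063) ≈ 2.981 × 0.3898 ≈ 1.162 mcg/mL.

1.2 mcg/mL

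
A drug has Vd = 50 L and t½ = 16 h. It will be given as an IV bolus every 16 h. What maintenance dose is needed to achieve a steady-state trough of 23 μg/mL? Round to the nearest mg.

τ/t½ = 16/16 ≈ 1, so f = (1/2)^(16/16) ≈ 0.500000.
Cmin,ss = (D/Vd)·f/(1−f), so D = Cmin,ss·Vd·(1−f)/f.
D = 23 × 50 × (1−f)/f ≈ 23 × 50 × 1.00000 ≈ 1150.00 mg.

1150 mg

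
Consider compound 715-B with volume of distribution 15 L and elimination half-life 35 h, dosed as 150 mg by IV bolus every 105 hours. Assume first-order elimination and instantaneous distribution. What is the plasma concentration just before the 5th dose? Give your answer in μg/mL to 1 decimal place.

f = (1/2)^(τ/t½) = (1/2)^(105/35) ≈ 0.1250.
C₀ = D/Vd = 150/15 ≈ 10.000 μg/mL.
Before the 5th dose, 4 doses have been given. Superposition: Cmin = C₀·(f + f² + … + f^4).
≈ 10.000 × (0.1250 + 0.0156 + 0.0020 + 0.0002) ≈ 10.000 × 0.1428 ≈ 1.428 μg/mL.

1.4 μg/mL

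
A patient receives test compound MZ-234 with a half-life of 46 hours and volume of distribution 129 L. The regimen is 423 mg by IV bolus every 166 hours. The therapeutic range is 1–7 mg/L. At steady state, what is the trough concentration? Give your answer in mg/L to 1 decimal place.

k = ln2/t½ = ln2/46 ≈ 0.015068 h⁻¹; fraction remaining f = e^(−kτ) = e^(−0.015068×166) ≈ 0.0820.
Accumulation ratio R = 1/(1 − f) ≈ 1/0.9180 ≈ 1.0893.
Single-dose peak C₀ = D/Vd = 423/129 ≈ 3.279 mg/L.
Steady-state peak Cmax,ss = C₀·R ≈ 3.279 × 1.0893 ≈ 3.572 mg/L.
Steady-state trough Cmin,ss = Cmax,ss·f ≈ 3.572 × 0.0820 ≈ 0.293 mg/L.
Trough 0.3 mg/L vs MEC 1 mg/L: subtherapeutic.

0.3 mg/L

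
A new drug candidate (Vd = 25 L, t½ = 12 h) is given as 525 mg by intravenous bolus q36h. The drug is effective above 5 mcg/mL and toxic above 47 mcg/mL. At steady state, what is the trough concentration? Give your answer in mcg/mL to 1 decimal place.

3.0 mcg/mL

τ = 36 h = 3 half-lives, so f = (1/2)^3 = 0.125.
Accumulation ratio R = 1/(1 − f) = 1/0.875 = 8/7.
Single-dose peak C₀ = D/Vd = 525/25 = 21 mcg/mL.
Steady-state peak Cmax,ss = C₀·R = 21 × 8/7 ≈ 24.000 mcg/mL.
Steady-state trough Cmin,ss = Cmax,ss·f ≈ 24.000 × 0.125 ≈ 3.000 mcg/mL.
Trough 3.0 mcg/mL vs MEC 5 mcg/mL: subtherapeutic.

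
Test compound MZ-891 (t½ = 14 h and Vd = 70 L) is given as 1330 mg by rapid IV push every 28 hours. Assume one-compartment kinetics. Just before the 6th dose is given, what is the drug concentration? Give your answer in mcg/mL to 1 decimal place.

f = (1/2)^(τ/t½) = (1/2)^(28/14) ≈ 0.2500.
C₀ = D/Vd = 1330/70 ≈ 19.000 mcg/mL.
Before the 6th dose, 5 doses have been given. Superposition: Cmin = C₀·(f + f² + … + f^5).
≈ 19.000 × (0.2500 + 0.0625 + 0.0156 + 0.0039 + 0.0010) ≈ 19.000 × 0.3330 ≈ 6.327 mcg/mL.

6.3 mcg/mL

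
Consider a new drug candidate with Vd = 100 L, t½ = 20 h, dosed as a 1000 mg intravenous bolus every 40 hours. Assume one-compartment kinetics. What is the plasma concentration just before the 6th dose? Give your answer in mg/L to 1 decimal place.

3.3 mg/L

f = (1/2)^(τ/t½) = (1/2)^(40/20) ≈ 0.2500.
C₀ = D/Vd = 1000/100 ≈ 10.000 mg/L.
Before the 6th dose, 5 doses have been given. Superposition: Cmin = C₀·(f + f² + … + f^5).
≈ 10.000 × (0.2500 + 0.0625 + 0.0156 + 0.0039 + 0.0010) ≈ 10.000 × 0.3330 ≈ 3.330 mg/L.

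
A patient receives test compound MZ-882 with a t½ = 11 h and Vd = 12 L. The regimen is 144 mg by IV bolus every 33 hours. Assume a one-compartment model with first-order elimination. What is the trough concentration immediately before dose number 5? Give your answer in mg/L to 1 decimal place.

f = (1/2)^(τ/t½) = (1/2)^(33/11) ≈ 0.1250.
C₀ = D/Vd = 144/12 ≈ 12.000 mg/L.
Before the 5th dose, 4 doses have been given. Superposition: Cmin = C₀·(f + f² + … + f^4).
≈ 12.000 × (0.1250 + 0.0156 + 0.0020 + 0.0002) ≈ 12.000 × 0.1428 ≈ 1.714 mg/L.

1.7 mg/L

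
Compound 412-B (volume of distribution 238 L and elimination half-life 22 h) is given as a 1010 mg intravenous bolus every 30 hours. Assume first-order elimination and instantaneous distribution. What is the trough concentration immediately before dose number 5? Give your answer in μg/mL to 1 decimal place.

2.6 μg/mL

f = (1/2)^(τ/t½) = (1/2)^(30/22) ≈ 0.3886.
C₀ = D/Vd = 1010/238 ≈ 4.244 μg/mL.
Before the 5th dose, 4 doses have been given. Superposition: Cmin = C₀·(f + f² + … + f^4).
≈ 4.244 × (0.3886 + 0.1510 + 0.0587 + 0.0228) ≈ 4.244 × 0.6211 ≈ 2.636 μg/mL.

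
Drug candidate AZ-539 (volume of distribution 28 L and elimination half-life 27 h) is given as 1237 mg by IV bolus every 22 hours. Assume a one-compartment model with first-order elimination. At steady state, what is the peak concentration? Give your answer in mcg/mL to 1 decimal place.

102.4 mcg/mL

Over one 22-h interval, 22/27 ≈ 0.81481 half-lives elapse, leaving f ≈ 0.5685 of each dose.
At steady state, accumulation factor R = 1/(1 − e^(−kτ)) ≈ 2.3175.
Single-dose peak C₀ = D/Vd = 1237/28 ≈ 44.179 mcg/mL.
Steady-state peak Cmax,ss = C₀·R ≈ 44.179 × 2.3175 ≈ 102.385 mcg/mL.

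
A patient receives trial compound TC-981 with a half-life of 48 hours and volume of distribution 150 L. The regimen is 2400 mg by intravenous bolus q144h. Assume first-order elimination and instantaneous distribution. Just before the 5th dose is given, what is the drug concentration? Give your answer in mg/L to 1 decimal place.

f = (1/2)^(τ/t½) = (1/2)^(144/48) ≈ 0.1250.
C₀ = D/Vd = 2400/150 ≈ 16.000 mg/L.
Before the 5th dose, 4 doses have been given. Superposition: Cmin = C₀·(f + f² + … + f^4).
≈ 16.000 × (0.1250 + 0.0156 + 0.0020 + 0.0002) ≈ 16.000 × 0.1428 ≈ 2.285 mg/L.

2.3 mg/L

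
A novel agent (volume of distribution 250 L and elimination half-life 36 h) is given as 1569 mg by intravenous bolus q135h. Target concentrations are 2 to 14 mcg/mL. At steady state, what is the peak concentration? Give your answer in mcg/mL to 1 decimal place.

6.8 mcg/mL

Over one 135-h interval, 135/36 ≈ 3.75 half-lives elapse, leaving f ≈ 0.0743 of each dose.
Accumulation ratio R = 1/(1 − f) ≈ 1/0.9257 ≈ 1.0803.
Single-dose peak C₀ = D/Vd = 1569/250 ≈ 6.276 mcg/mL.
Cmax,ss = C₀/(1 − f) ≈ 6.276/0.9257 ≈ 6.780 mcg/mL.
Peak 6.8 mcg/mL vs MTC 14 mcg/mL: below toxic threshold.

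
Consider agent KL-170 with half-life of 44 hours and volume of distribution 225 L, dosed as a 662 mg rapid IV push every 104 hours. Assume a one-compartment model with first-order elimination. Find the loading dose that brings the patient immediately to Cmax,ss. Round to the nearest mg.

822 mg

f = (1/2)^(104/44) ≈ 0.194301; accumulation ratio R = 1/(1−f) ≈ 1.24116.
Loading dose to hit Cmax,ss on first dose: D_load = D_maint·R ≈ 662 × 1.24116 ≈ 821.65 mg.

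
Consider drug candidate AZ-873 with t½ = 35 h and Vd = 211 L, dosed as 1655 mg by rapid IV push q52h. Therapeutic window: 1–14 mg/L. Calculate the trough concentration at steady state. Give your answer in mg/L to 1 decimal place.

τ/t½ = 52/35 ≈ 1.4857, so fraction remaining f = (1/2)^(52/35) ≈ 0.3571.
Accumulation ratio R = 1/(1 − f) ≈ 1/0.6429 ≈ 1.5555.
Each bolus raises the concentration by D/Vd = 1655/211 ≈ 7.844 mg/L.
Steady-state peak Cmax,ss = C₀·R ≈ 7.844 × 1.5555 ≈ 12.201 mg/L.
Steady-state trough Cmin,ss = Cmax,ss·f ≈ 12.201 × 0.3571 ≈ 4.357 mg/L.
Trough 4.4 mg/L vs MEC 1 mg/L: adequate.

4.4 mg/L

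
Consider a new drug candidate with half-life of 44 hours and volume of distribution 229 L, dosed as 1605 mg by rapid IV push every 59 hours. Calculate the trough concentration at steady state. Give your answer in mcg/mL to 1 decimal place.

τ/t½ = 59/44 ≈ 1.3409, so fraction remaining f = (1/2)^(59/44) ≈ 0.3948.
At steady state, accumulation factor R = 1/(1 − e^(−kτ)) ≈ 1.6523.
Single-dose peak C₀ = D/Vd = 1605/229 ≈ 7.009 mcg/mL.
Cmax,ss = C₀/(1 − f) ≈ 7.009/0.6052 ≈ 11.581 mcg/mL.
Steady-state trough Cmin,ss = Cmax,ss·f ≈ 11.581 × 0.3948 ≈ 4.572 mcg/mL.

4.6 mcg/mL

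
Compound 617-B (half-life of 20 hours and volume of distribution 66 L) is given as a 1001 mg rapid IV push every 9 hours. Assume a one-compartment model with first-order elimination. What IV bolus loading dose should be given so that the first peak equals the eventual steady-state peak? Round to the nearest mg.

f = (1/2)^(9/20) ≈ 0.732043; accumulation ratio R = 1/(1−f) ≈ 3.73194.
Loading dose to hit Cmax,ss on first dose: D_load = D_maint·R ≈ 1001 × 3.73194 ≈ 3735.67 mg.

3736 mg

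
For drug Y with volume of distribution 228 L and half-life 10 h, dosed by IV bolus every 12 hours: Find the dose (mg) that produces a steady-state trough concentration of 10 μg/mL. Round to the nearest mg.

τ/t½ = 12/10 ≈ 1.2, so f = (1/2)^(12/10) ≈ 0.435275.
Cmin,ss = (D/Vd)·f/(1−f), so D = Cmin,ss·Vd·(1−f)/f.
D = 10 × 228 × (1−f)/f ≈ 10 × 228 × 1.29740 ≈ 2958.07 mg.

2958 mg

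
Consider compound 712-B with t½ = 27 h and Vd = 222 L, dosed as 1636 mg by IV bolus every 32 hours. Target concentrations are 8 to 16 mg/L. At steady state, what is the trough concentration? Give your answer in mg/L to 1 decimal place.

Over one 32-h interval, 32/27 ≈ 1.1852 half-lives elapse, leaving f ≈ 0.4398 of each dose.
Each bolus raises the concentration by D/Vd = 1636/222 ≈ 7.369 mg/L.
Steady-state trough Cmin,ss = C₀·f/(1−f) ≈ 7.369 × 0.4398/0.5602 ≈ 5.785 mg/L.
Trough 5.8 mg/L vs MEC 8 mg/L: subtherapeutic.

5.8 mg/L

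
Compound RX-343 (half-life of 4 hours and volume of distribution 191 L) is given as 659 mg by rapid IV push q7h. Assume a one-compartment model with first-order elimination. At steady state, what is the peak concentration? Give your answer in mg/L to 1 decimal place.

τ/t½ = 7/4 ≈ 1.75, so fraction remaining f = (1/2)^(7/4) ≈ 0.2973.
Accumulation ratio R = 1/(1 − f) ≈ 1/0.7027 ≈ 1.4231.
Single-dose peak C₀ = D/Vd = 659/191 ≈ 3.450 mg/L.
Cmax,ss = C₀/(1 − f) ≈ 3.450/0.7027 ≈ 4.910 mg/L.

4.9 mg/L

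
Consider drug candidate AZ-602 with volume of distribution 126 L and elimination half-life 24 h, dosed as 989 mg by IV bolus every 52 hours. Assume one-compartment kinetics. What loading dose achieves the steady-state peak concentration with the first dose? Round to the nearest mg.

f = (1/2)^(52/24) ≈ 0.222725; accumulation ratio R = 1/(1−f) ≈ 1.28655.
Loading dose to hit Cmax,ss on first dose: D_load = D_maint·R ≈ 989 × 1.28655 ≈ 1272.40 mg.

1272 mg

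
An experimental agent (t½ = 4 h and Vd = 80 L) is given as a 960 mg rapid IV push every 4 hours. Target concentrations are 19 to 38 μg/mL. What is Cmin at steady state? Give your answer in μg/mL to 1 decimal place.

12.0 μg/mL

The dosing interval is 1 half-life, so f = 2^(−1) = 0.5.
At steady state, R = 1/(1 − 0.5) = 2/1.
Single-dose peak C₀ = D/Vd = 960/80 = 12 μg/mL.
Steady-state peak Cmax,ss = C₀·R = 12 × 2/1 ≈ 24.000 μg/mL.
Steady-state trough Cmin,ss = Cmax,ss·f ≈ 24.000 × 0.5 ≈ 12.000 μg/mL.
Trough 12.0 μg/mL vs MEC 19 μg/mL: subtherapeutic.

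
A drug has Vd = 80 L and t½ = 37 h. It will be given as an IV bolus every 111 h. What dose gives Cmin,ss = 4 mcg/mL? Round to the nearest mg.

2240 mg

τ/t½ = 111/37 ≈ 3, so f = (1/2)^(111/37) ≈ 0.125000.
Cmin,ss = (D/Vd)·f/(1−f), so D = Cmin,ss·Vd·(1−f)/f.
D = 4 × 80 × (1−f)/f ≈ 4 × 80 × 7.00000 ≈ 2240.00 mg.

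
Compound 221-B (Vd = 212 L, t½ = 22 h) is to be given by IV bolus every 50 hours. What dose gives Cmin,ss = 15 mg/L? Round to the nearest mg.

12187 mg

τ/t½ = 50/22 ≈ 2.2727, so f = (1/2)^(50/22) ≈ 0.206938.
Cmin,ss = (D/Vd)·f/(1−f), so D = Cmin,ss·Vd·(1−f)/f.
D = 15 × 212 × (1−f)/f ≈ 15 × 212 × 3.83237 ≈ 12186.94 mg.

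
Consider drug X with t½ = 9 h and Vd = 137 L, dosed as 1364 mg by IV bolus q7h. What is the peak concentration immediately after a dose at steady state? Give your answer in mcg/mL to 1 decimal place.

τ/t½ = 7/9 ≈ 0.77778, so fraction remaining f = (1/2)^(7/9) ≈ 0.5833.
At steady state, accumulation factor R = 1/(1 − e^(−kτ)) ≈ 2.3998.
Each bolus raises the concentration by D/Vd = 1364/137 ≈ 9.956 mcg/mL.
Steady-state peak Cmax,ss = C₀·R ≈ 9.956 × 2.3998 ≈ 23.892 mcg/mL.

23.9 mcg/mL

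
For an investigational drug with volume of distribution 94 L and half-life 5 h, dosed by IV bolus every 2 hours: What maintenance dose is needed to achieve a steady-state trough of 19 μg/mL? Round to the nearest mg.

571 mg

τ/t½ = 2/5 ≈ 0.4, so f = (1/2)^(2/5) ≈ 0.757858.
Cmin,ss = (D/Vd)·f/(1−f), so D = Cmin,ss·Vd·(1−f)/f.
D = 19 × 94 × (1−f)/f ≈ 19 × 94 × 0.31951 ≈ 570.64 mg.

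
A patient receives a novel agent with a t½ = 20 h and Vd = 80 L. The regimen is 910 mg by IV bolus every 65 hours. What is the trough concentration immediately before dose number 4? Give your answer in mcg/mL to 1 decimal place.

1.3 mcg/mL

f = (1/2)^(τ/t½) = (1/2)^(65/20) ≈ 0.1051.
C₀ = D/Vd = 910/80 ≈ 11.375 mcg/mL.
Before the 4th dose, 3 doses have been given. Superposition: Cmin = C₀·(f + f² + … + f^3).
≈ 11.375 × (0.1051 + 0.0110 + 0.0012) ≈ 11.375 × 0.1173 ≈ 1.334 mcg/mL.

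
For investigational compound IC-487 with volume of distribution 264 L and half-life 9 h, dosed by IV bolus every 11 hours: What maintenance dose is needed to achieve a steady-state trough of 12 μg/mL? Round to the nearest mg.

τ/t½ = 11/9 ≈ 1.2222, so f = (1/2)^(11/9) ≈ 0.428622.
Cmin,ss = (D/Vd)·f/(1−f), so D = Cmin,ss·Vd·(1−f)/f.
D = 12 × 264 × (1−f)/f ≈ 12 × 264 × 1.33306 ≈ 4223.13 mg.

4223 mg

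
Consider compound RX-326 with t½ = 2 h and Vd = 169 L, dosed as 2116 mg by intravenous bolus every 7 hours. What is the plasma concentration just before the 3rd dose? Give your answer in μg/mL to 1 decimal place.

f = (1/2)^(τ/t½) = (1/2)^(7/2) ≈ 0.0884.
C₀ = D/Vd = 2116/169 ≈ 12.521 μg/mL.
Before the 3rd dose, 2 doses have been given. Superposition: Cmin = C₀·(f + f²).
≈ 12.521 × (0.0884 + 0.0078) ≈ 12.521 × 0.0962 ≈ 1.205 μg/mL.

1.2 μg/mL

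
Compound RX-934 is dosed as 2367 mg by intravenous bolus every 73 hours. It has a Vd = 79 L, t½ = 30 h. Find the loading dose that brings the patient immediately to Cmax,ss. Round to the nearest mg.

2905 mg

f = (1/2)^(73/30) ≈ 0.185137; accumulation ratio R = 1/(1−f) ≈ 1.22720.
Loading dose to hit Cmax,ss on first dose: D_load = D_maint·R ≈ 2367 × 1.22720 ≈ 2904.78 mg.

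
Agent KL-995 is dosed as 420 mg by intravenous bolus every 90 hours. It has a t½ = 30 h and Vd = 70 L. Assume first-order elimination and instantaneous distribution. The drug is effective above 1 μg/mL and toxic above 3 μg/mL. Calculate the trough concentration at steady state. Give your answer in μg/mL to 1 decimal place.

0.9 μg/mL

τ = 90 h = 3 half-lives, so f = (1/2)^3 = 0.125.
Accumulation ratio R = 1/(1 − f) = 1/0.875 = 8/7.
Single-dose peak C₀ = D/Vd = 420/70 = 6 μg/mL.
Steady-state peak Cmax,ss = C₀·R = 6 × 8/7 ≈ 6.857 μg/mL.
Steady-state trough Cmin,ss = Cmax,ss·f ≈ 6.857 × 0.125 ≈ 0.857 μg/mL.
Trough 0.9 μg/mL vs MEC 1 μg/mL: subtherapeutic.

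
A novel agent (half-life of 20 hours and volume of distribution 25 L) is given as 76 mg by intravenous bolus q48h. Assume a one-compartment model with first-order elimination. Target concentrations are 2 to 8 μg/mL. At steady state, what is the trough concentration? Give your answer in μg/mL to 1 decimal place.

0.7 μg/mL

k = ln2/t½ = ln2/20 ≈ 0.034657 h⁻¹; fraction remaining f = e^(−kτ) = e^(−0.034657×48) ≈ 0.1895.
Each bolus raises the concentration by D/Vd = 76/25 ≈ 3.040 μg/mL.
Steady-state trough Cmin,ss = C₀·f/(1−f) ≈ 3.040 × 0.1895/0.8105 ≈ 0.711 μg/mL.
Trough 0.7 μg/mL vs MEC 2 μg/mL: subtherapeutic.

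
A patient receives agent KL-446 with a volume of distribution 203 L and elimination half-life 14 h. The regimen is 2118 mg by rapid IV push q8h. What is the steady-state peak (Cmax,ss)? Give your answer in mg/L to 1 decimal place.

31.9 mg/L

Over one 8-h interval, 8/14 ≈ 0.57143 half-lives elapse, leaving f ≈ 0.6730 of each dose.
At steady state, accumulation factor R = 1/(1 − e^(−kτ)) ≈ 3.0581.
Single-dose peak C₀ = D/Vd = 2118/203 ≈ 10.433 mg/L.
Cmax,ss = C₀/(1 − f) ≈ 10.433/0.3270 ≈ 31.905 mg/L.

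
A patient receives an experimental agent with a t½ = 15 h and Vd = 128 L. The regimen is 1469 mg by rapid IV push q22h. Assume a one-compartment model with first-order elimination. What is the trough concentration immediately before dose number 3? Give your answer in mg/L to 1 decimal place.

5.7 mg/L

f = (1/2)^(τ/t½) = (1/2)^(22/15) ≈ 0.3618.
C₀ = D/Vd = 1469/128 ≈ 11.477 mg/L.
Before the 3rd dose, 2 doses have been given. Superposition: Cmin = C₀·(f + f²).
≈ 11.477 × (0.3618 + 0.1309) ≈ 11.477 × 0.4927 ≈ 5.655 mg/L.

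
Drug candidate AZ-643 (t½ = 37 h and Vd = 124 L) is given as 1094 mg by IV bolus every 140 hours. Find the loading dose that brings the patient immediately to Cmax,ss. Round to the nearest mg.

f = (1/2)^(140/37) ≈ 0.072605; accumulation ratio R = 1/(1−f) ≈ 1.07829.
Loading dose to hit Cmax,ss on first dose: D_load = D_maint·R ≈ 1094 × 1.07829 ≈ 1179.65 mg.

1180 mg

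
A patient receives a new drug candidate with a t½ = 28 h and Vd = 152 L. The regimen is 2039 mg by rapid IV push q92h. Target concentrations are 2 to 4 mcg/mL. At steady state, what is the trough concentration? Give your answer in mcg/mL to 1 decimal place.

Over one 92-h interval, 92/28 ≈ 3.2857 half-lives elapse, leaving f ≈ 0.1025 of each dose.
Single-dose peak C₀ = D/Vd = 2039/152 ≈ 13.414 mcg/mL.
Steady-state trough Cmin,ss = C₀·f/(1−f) ≈ 13.414 × 0.1025/0.8975 ≈ 1.532 mcg/mL.
Trough 1.5 mcg/mL vs MEC 2 mcg/mL: subtherapeutic.

1.5 mcg/mL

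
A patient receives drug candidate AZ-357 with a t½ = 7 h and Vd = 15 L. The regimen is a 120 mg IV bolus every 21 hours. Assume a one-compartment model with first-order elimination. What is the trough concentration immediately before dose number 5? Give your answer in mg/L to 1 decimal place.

f = (1/2)^(τ/t½) = (1/2)^(21/7) ≈ 0.1250.
C₀ = D/Vd = 120/15 ≈ 8.000 mg/L.
Before the 5th dose, 4 doses have been given. Superposition: Cmin = C₀·(f + f² + … + f^4).
≈ 8.000 × (0.1250 + 0.0156 + 0.0020 + 0.0002) ≈ 8.000 × 0.1428 ≈ 1.142 mg/L.

1.1 mg/L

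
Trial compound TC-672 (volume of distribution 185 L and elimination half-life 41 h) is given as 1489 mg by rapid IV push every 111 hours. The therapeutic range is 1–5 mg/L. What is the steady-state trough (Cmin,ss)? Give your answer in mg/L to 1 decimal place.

k = ln2/t½ = ln2/41 ≈ 0.016906 h⁻¹; fraction remaining f = e^(−kτ) = e^(−0.016906×111) ≈ 0.1531.
Each bolus raises the concentration by D/Vd = 1489/185 ≈ 8.049 mg/L.
Steady-state trough Cmin,ss = C₀·f/(1−f) ≈ 8.049 × 0.1531/0.8469 ≈ 1.455 mg/L.
Trough 1.5 mg/L vs MEC 1 mg/L: adequate.

1.5 mg/L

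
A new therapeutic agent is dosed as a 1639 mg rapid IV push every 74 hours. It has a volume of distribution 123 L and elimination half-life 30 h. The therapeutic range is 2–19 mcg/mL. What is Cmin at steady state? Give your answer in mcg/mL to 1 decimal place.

2.9 mcg/mL

τ/t½ = 74/30 ≈ 2.4667, so fraction remaining f = (1/2)^(74/30) ≈ 0.1809.
Each bolus raises the concentration by D/Vd = 1639/123 ≈ 13.325 mcg/mL.
Steady-state trough Cmin,ss = C₀·f/(1−f) ≈ 13.325 × 0.1809/0.8191 ≈ 2.943 mcg/mL.
Trough 2.9 mcg/mL vs MEC 2 mcg/mL: adequate.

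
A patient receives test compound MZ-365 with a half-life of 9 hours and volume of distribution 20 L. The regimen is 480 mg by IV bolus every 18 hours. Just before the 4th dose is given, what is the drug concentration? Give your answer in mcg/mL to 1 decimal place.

f = (1/2)^(τ/t½) = (1/2)^(18/9) ≈ 0.2500.
C₀ = D/Vd = 480/20 ≈ 24.000 mcg/mL.
Before the 4th dose, 3 doses have been given. Superposition: Cmin = C₀·(f + f² + … + f^3).
≈ 24.000 × (0.2500 + 0.0625 + 0.0156) ≈ 24.000 × 0.3281 ≈ 7.874 mcg/mL.

7.9 mcg/mL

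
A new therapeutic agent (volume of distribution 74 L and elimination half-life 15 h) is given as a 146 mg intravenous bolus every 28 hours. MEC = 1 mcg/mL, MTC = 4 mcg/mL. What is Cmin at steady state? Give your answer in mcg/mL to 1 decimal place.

k = ln2/t½ = ln2/15 ≈ 0.046210 h⁻¹; fraction remaining f = e^(−kτ) = e^(−0.046210×28) ≈ 0.2742.
Single-dose peak C₀ = D/Vd = 146/74 ≈ 1.973 mcg/mL.
Steady-state trough Cmin,ss = C₀·f/(1−f) ≈ 1.973 × 0.2742/0.7258 ≈ 0.745 mcg/mL.
Trough 0.7 mcg/mL vs MEC 1 mcg/mL: subtherapeutic.

0.7 mcg/mL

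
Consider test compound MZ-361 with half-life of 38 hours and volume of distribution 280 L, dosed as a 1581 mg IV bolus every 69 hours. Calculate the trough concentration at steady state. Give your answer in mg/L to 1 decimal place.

2.2 mg/L

k = ln2/t½ = ln2/38 ≈ 0.018241 h⁻¹; fraction remaining f = e^(−kτ) = e^(−0.018241×69) ≈ 0.2840.
At steady state, accumulation factor R = 1/(1 − e^(−kτ)) ≈ 1.3966.
Each bolus raises the concentration by D/Vd = 1581/280 ≈ 5.646 mg/L.
Steady-state peak Cmax,ss = C₀·R ≈ 5.646 × 1.3966 ≈ 7.885 mg/L.
Steady-state trough Cmin,ss = Cmax,ss·f ≈ 7.885 × 0.2840 ≈ 2.239 mg/L.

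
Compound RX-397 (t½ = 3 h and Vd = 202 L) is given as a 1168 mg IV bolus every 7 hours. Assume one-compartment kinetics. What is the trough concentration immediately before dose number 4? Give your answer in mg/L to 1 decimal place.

f = (1/2)^(τ/t½) = (1/2)^(7/3) ≈ 0.1984.
C₀ = D/Vd = 1168/202 ≈ 5.782 mg/L.
Before the 4th dose, 3 doses have been given. Superposition: Cmin = C₀·(f + f² + … + f^3).
≈ 5.782 × (0.1984 + 0.0394 + 0.0078) ≈ 5.782 × 0.2456 ≈ 1.420 mg/L.

1.4 mg/L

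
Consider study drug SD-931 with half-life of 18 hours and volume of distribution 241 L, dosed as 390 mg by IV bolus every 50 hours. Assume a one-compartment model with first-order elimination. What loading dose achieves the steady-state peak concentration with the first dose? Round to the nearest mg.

f = (1/2)^(50/18) ≈ 0.145816; accumulation ratio R = 1/(1−f) ≈ 1.17071.
Loading dose to hit Cmax,ss on first dose: D_load = D_maint·R ≈ 390 × 1.17071 ≈ 456.58 mg.

457 mg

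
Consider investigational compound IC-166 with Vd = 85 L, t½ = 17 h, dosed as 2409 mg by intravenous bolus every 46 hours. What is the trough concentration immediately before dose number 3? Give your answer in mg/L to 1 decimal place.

f = (1/2)^(τ/t½) = (1/2)^(46/17) ≈ 0.1533.
C₀ = D/Vd = 2409/85 ≈ 28.341 mg/L.
Before the 3rd dose, 2 doses have been given. Superposition: Cmin = C₀·(f + f²).
≈ 28.341 × (0.1533 + 0.0235) ≈ 28.341 × 0.1768 ≈ 5.011 mg/L.

5.0 mg/L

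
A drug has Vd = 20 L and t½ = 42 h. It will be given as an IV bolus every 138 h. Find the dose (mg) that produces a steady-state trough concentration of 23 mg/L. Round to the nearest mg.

4026 mg

τ/t½ = 138/42 ≈ 3.2857, so f = (1/2)^(138/42) ≈ 0.102542.
Cmin,ss = (D/Vd)·f/(1−f), so D = Cmin,ss·Vd·(1−f)/f.
D = 23 × 20 × (1−f)/f ≈ 23 × 20 × 8.75210 ≈ 4025.97 mg.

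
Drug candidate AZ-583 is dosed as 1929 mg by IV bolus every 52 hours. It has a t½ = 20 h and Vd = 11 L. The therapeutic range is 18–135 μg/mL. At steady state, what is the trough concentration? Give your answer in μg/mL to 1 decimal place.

Over one 52-h interval, 52/20 ≈ 2.6 half-lives elapse, leaving f ≈ 0.1649 of each dose.
At steady state, accumulation factor R = 1/(1 − e^(−kτ)) ≈ 1.1975.
Each bolus raises the concentration by D/Vd = 1929/11 ≈ 175.364 μg/mL.
Steady-state peak Cmax,ss = C₀·R ≈ 175.364 × 1.1975 ≈ 209.998 μg/mL.
Steady-state trough Cmin,ss = Cmax,ss·f ≈ 209.998 × 0.1649 ≈ 34.629 μg/mL.
Trough 34.6 μg/mL vs MEC 18 μg/mL: adequate.

34.6 μg/mL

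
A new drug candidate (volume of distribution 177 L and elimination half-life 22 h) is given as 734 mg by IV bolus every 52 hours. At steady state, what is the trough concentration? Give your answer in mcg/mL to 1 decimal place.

1.0 mcg/mL

k = ln2/t½ = ln2/22 ≈ 0.031507 h⁻¹; fraction remaining f = e^(−kτ) = e^(−0.031507×52) ≈ 0.1943.
Each bolus raises the concentration by D/Vd = 734/177 ≈ 4.147 mcg/mL.
Steady-state trough Cmin,ss = C₀·f/(1−f) ≈ 4.147 × 0.1943/0.8057 ≈ 1.000 mcg/mL.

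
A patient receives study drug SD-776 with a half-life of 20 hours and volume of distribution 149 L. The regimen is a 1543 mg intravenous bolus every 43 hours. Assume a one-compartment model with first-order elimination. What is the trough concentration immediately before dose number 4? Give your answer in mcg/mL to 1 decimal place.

3.0 mcg/mL

f = (1/2)^(τ/t½) = (1/2)^(43/20) ≈ 0.2253.
C₀ = D/Vd = 1543/149 ≈ 10.356 mcg/mL.
Before the 4th dose, 3 doses have been given. Superposition: Cmin = C₀·(f + f² + … + f^3).
≈ 10.356 × (0.2253 + 0.0508 + 0.0114) ≈ 10.356 × 0.2875 ≈ 2.977 mcg/mL.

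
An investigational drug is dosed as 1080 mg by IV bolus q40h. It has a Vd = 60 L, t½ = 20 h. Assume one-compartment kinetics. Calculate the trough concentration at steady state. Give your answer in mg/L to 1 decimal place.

The dosing interval is 2 half-lives, so f = 2^(−2) = 0.25.
Accumulation ratio R = 1/(1 − f) = 1/0.75 = 4/3.
Single-dose peak C₀ = D/Vd = 1080/60 = 18 mg/L.
Steady-state peak Cmax,ss = C₀·R = 18 × 4/3 ≈ 24.000 mg/L.
Steady-state trough Cmin,ss = Cmax,ss·f ≈ 24.000 × 0.25 ≈ 6.000 mg/L.

6.0 mg/L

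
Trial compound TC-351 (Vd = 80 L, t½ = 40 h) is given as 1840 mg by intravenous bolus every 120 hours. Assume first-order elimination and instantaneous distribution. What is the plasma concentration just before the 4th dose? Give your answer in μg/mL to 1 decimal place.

3.3 μg/mL

f = (1/2)^(τ/t½) = (1/2)^(120/40) ≈ 0.1250.
C₀ = D/Vd = 1840/80 ≈ 23.000 μg/mL.
Before the 4th dose, 3 doses have been given. Superposition: Cmin = C₀·(f + f² + … + f^3).
≈ 23.000 × (0.1250 + 0.0156 + 0.0020) ≈ 23.000 × 0.1426 ≈ 3.280 μg/mL.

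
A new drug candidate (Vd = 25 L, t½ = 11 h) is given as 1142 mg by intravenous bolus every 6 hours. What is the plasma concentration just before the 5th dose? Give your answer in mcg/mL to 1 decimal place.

77.5 mcg/mL

f = (1/2)^(τ/t½) = (1/2)^(6/11) ≈ 0.6852.
C₀ = D/Vd = 1142/25 ≈ 45.680 mcg/mL.
Before the 5th dose, 4 doses have been given. Superposition: Cmin = C₀·(f + f² + … + f^4).
≈ 45.680 × (0.6852 + 0.4695 + 0.3217 + 0.2204) ≈ 45.680 × 1.6968 ≈ 77.510 mcg/mL.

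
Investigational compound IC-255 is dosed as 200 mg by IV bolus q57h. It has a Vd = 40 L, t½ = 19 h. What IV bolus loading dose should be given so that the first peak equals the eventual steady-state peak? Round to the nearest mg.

229 mg

f = (1/2)^(57/19) ≈ 0.125000; accumulation ratio R = 1/(1−f) ≈ 1.14286.
Loading dose to hit Cmax,ss on first dose: D_load = D_maint·R ≈ 200 × 1.14286 ≈ 228.57 mg.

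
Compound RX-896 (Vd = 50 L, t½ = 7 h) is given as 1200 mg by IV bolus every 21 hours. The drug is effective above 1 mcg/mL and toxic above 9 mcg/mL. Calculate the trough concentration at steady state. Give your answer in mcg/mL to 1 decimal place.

3.4 mcg/mL

The dosing interval is 3 half-lives, so f = 2^(−3) = 0.125.
At steady state, R = 1/(1 − 0.125) = 8/7.
Single-dose peak C₀ = D/Vd = 1200/50 = 24 mcg/mL.
Steady-state peak Cmax,ss = C₀·R = 24 × 8/7 ≈ 27.429 mcg/mL.
Steady-state trough Cmin,ss = Cmax,ss·f ≈ 27.429 × 0.125 ≈ 3.429 mcg/mL.
Trough 3.4 mcg/mL vs MEC 1 mcg/mL: adequate.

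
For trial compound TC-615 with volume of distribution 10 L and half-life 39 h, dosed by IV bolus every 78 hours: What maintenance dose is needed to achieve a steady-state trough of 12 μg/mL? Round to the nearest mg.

τ/t½ = 78/39 ≈ 2, so f = (1/2)^(78/39) ≈ 0.250000.
Cmin,ss = (D/Vd)·f/(1−f), so D = Cmin,ss·Vd·(1−f)/f.
D = 12 × 10 × (1−f)/f ≈ 12 × 10 × 3.00000 ≈ 360.00 mg.

360 mg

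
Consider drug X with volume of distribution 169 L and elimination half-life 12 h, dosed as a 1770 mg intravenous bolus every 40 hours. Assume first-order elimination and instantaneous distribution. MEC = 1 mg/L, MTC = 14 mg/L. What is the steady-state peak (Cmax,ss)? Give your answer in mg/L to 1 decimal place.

11.6 mg/L

τ/t½ = 40/12 ≈ 3.3333, so fraction remaining f = (1/2)^(40/12) ≈ 0.0992.
Accumulation ratio R = 1/(1 − f) ≈ 1/0.9008 ≈ 1.1101.
Each bolus raises the concentration by D/Vd = 1770/169 ≈ 10.473 mg/L.
Cmax,ss = C₀/(1 − f) ≈ 10.473/0.9008 ≈ 11.626 mg/L.
Peak 11.6 mg/L vs MTC 14 mg/L: below toxic threshold.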